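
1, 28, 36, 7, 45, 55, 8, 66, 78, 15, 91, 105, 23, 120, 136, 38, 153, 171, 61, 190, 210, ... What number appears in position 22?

Positions follow the repeating pattern ABB; grouping by letter gives 2 tracks.
Track A: 1, 7, 8, 15, 23, 38, 61 (Fibonacci-style (each term is the sum of the two before it)).
Track B: 28, 36, 45, 55, 66, 78, 91, 105, 120, 136, 153, 171, 190, 210 (triangular numbers starting at T_7).
Position 22 → track A, term 8 = 99.

99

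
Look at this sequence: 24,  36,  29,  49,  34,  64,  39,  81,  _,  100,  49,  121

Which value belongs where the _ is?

Taking every 2nd term gives 2 separate tracks.
Track A: 24, 29, 34, 39, ?, 49. Adding 5 each time.
Track B: 36, 49, 64, 81, 100, 121. Consecutive squares n² from n = 6.
Track A's pattern makes the blank 44.

44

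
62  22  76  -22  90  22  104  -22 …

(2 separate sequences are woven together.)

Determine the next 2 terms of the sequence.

Taking every 2nd term gives 2 separate tracks.
Track A is 62, 76, 90, 104, which is arithmetic with common difference +14.
Track B is 22, -22, 22, -22, which is oscillating between 22 and -22.
Term 9 comes from track A (its 5th entry): 118.
Position 10 → track B, term 5 = 22.

118, 22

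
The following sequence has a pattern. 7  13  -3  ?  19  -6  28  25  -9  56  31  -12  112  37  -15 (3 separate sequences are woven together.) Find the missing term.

14

Split by position mod 3: positions 1, 4, 7, … form one track, and each other residue class forms its own.
Subsequence A is 7, ?, 28, 56, 112, which is geometric with ratio 2.
Subsequence B is 13, 19, 25, 31, 37, which is linear: a_n = 7 + 6·n.
Subsequence C is -3, -6, -9, -12, -15, which is linear: a_n = −3·n.
The gap is subsequence A's term 2; the rule gives 14.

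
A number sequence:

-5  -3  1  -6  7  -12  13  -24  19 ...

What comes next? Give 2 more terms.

Positions 1, 3, 5, … form one subsequence and positions 2, 4, 6, … form another.
Stream A is -5, 1, 7, 13, 19, which is adding 6 each time.
Stream B is -3, -6, -12, -24, which is geometric with ratio 2.
Position 10 falls in stream B as its term 5, giving -48.
Position 11 falls in stream A as its term 6, giving 25.

-48, 25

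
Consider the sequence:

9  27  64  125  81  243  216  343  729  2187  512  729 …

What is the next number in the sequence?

6561

Positions follow the repeating pattern AABB; grouping by letter gives 2 tracks.
Track A = 9, 27, 81, 243, 729, 2187: geometric with ratio 3.
Track B = 64, 125, 216, 343, 512, 729: perfect cubes starting at 4³.
Position 13 → track A, term 7 = 6561.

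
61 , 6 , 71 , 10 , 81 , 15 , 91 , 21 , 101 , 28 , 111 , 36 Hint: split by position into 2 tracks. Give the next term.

121

Split by position mod 2 into 2 tracks.
Track A is 61, 71, 81, 91, 101, 111, which is adding 10 each time.
Track B is 6, 10, 15, 21, 28, 36, which is the triangular numbers T_3, T_4, ….
Position 13 falls in track A as its term 7, giving 121.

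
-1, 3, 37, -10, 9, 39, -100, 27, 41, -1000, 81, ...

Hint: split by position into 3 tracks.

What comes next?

43

Read the sequence 3 terms at a time; column i is its own pattern.
Track A: -1, -10, -100, -1000. Geometric with ratio 10.
Track B: 3, 9, 27, 81. Powers of 3.
Track C: 37, 39, 41. Arithmetic, step +2.
Term 12 comes from track C (its 4th entry): 43.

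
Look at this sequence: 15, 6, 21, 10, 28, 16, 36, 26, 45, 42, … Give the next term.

Split by position mod 2 into 2 tracks.
Track A: 15, 21, 28, 36, 45. The triangular numbers T_5, T_6, ….
Track B: 6, 10, 16, 26, 42. Each term equals the sum of the previous two.
Position 11 falls in track A as its term 6, giving 55.

55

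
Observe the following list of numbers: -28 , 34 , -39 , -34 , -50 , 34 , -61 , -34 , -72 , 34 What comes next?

-83

The terms cycle through 2 interleaved subsequences.
Track A is -28, -39, -50, -61, -72, which is subtracting 11 each time.
Track B is 34, -34, 34, -34, 34, which is the oscillation 34·(−1)^(n+1).
Position 11 falls in track A as its term 6, giving -83.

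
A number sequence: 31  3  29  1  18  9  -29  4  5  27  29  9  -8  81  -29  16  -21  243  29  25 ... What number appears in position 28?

49

The terms cycle through 4 interleaved subsequences.
Stream A: 31, 18, 5, -8, -21 (arithmetic, step −13).
Stream B: 3, 9, 27, 81, 243 (powers 3^1, 3^2, 3^3, …).
Stream C: 29, -29, 29, -29, 29 (oscillating between 29 and -29).
Stream D: 1, 4, 9, 16, 25 (consecutive squares n² from n = 1).
Position 28 → stream D, term 7 = 49.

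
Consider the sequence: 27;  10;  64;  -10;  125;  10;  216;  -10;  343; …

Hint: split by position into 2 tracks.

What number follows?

10

Taking every 2nd term gives 2 separate tracks.
Subsequence A = 27, 64, 125, 216, 343: consecutive cubes n³ from n = 3.
Subsequence B = 10, -10, 10, -10: oscillating between 10 and -10.
Position 10 → subsequence B, term 5 = 10.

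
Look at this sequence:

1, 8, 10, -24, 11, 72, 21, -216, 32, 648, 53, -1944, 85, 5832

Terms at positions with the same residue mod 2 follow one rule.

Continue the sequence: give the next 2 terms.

Odd-indexed and even-indexed terms follow separate rules.
Track A = 1, 10, 11, 21, 32, 53, 85: Fibonacci-style (each term is the sum of the two before it).
Track B = 8, -24, 72, -216, 648, -1944, 5832: a geometric progression (common ratio -3).
Term 15 comes from track A (its 8th entry): 138.
The 16th slot belongs to track B; its 8th term is -17496.

138, -17496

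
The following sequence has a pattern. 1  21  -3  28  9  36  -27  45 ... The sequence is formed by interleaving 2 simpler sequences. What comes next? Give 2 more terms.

81, 55

Positions 1, 3, 5, … form one subsequence and positions 2, 4, 6, … form another.
Track A: 1, -3, 9, -27. Multiplying by -3 each time.
Track B: 21, 28, 36, 45. Triangular numbers n(n+1)/2 for n = 6, 7, ….
Term 9 comes from track A (its 5th entry): 81.
Position 10 → track B, term 5 = 55.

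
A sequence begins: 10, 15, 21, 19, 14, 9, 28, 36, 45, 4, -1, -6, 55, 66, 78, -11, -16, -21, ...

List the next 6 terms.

The slot pattern repeats as AAABBB (period 6), so there are 2 interleaved tracks.
Stream A: 10, 15, 21, 28, 36, 45, 55, 66, 78. Triangular numbers n(n+1)/2 for n = 4, 5, ….
Stream B: 19, 14, 9, 4, -1, -6, -11, -16, -21. Subtracting 5 each time.
The 19th slot belongs to stream A; its 10th term is 91.
Term 20 comes from stream A (its 11th entry): 105.
Term 21 comes from stream A (its 12th entry): 120.
The 22nd slot belongs to stream B; its 10th term is -26.
Position 23 falls in stream B as its term 11, giving -31.
Position 24 → stream B, term 12 = -36.

91, 105, 120, -26, -31, -36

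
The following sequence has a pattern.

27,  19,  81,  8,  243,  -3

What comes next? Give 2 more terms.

Split by position mod 2 into 2 tracks.
Stream A: 27, 81, 243 — powers 3^3, 3^4, 3^5, ….
Stream B: 19, 8, -3 — arithmetic with common difference −11.
Position 7 falls in stream A as its term 4, giving 729.
Term 8 comes from stream B (its 4th entry): -14.

729, -14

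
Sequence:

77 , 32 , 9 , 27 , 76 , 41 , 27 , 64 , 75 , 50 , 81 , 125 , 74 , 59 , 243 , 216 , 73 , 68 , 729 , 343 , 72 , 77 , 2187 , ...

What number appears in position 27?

6561

Split by position mod 4 into 4 tracks.
Track A = 77, 76, 75, 74, 73, 72: arithmetic with common difference −1.
Track B = 32, 41, 50, 59, 68, 77: arithmetic, step +9.
Track C = 9, 27, 81, 243, 729, 2187: powers 3^2, 3^3, 3^4, ….
Track D = 27, 64, 125, 216, 343: consecutive cubes n³ from n = 3.
Term 27 comes from track C (its 7th entry): 6561.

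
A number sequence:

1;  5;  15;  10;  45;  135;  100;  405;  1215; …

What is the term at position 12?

Reading positions in blocks of 3 reveals the pattern ABB — 2 tracks woven together.
Track A: 1, 10, 100 — successive powers of 10.
Track B: 5, 15, 45, 135, 405, 1215 — multiplying by 3 each time.
Term 12 comes from track B (its 8th entry): 10935.

10935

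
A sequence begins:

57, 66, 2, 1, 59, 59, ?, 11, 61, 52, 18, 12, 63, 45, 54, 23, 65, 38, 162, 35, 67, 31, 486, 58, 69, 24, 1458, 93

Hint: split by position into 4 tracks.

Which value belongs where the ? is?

6

Split by position mod 4: positions 1, 5, 9, … form one track, and each other residue class forms its own.
Stream A = 57, 59, 61, 63, 65, 67, 69: arithmetic, step +2.
Stream B = 66, 59, 52, 45, 38, 31, 24: subtracting 7 each time.
Stream C = 2, ?, 18, 54, 162, 486, 1458: geometric, ×3 each step.
Stream D = 1, 11, 12, 23, 35, 58, 93: a Fibonacci-like recurrence a_n = a_{n-1} + a_{n-2}.
Stream C's pattern makes the blank 6.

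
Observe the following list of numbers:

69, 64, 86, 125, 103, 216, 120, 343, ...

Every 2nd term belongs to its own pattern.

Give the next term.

137

The terms cycle through 2 interleaved subsequences.
Stream A: 69, 86, 103, 120 (adding 17 each time).
Stream B: 64, 125, 216, 343 (the cubes 4³, 5³, 6³, …).
The 9th slot belongs to stream A; its 5th term is 137.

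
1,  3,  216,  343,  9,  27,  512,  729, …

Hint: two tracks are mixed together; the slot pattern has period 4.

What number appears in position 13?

729

The slot pattern repeats as AABB (period 4), so there are 2 interleaved tracks.
Subsequence A = 1, 3, 9, 27: successive powers of 3.
Subsequence B = 216, 343, 512, 729: consecutive cubes n³ from n = 6.
Position 13 → subsequence A, term 7 = 729.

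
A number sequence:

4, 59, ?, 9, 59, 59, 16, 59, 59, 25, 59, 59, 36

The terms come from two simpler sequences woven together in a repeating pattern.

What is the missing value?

59

Reading positions in blocks of 3 reveals the pattern ABB — 2 tracks woven together.
Stream A = 4, 9, 16, 25, 36: perfect squares starting at 2².
Stream B = 59, ?, 59, 59, 59, 59, 59, 59: the constant sequence 59.
The gap is stream B's term 2; the rule gives 59.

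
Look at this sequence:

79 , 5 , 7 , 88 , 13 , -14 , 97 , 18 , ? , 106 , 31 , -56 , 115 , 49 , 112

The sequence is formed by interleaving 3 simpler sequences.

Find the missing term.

Split by position mod 3: positions 1, 4, 7, … form one track, and each other residue class forms its own.
Track A: 79, 88, 97, 106, 115 — linear: a_n = 70 + 9·n.
Track B: 5, 13, 18, 31, 49 — each term equals the sum of the previous two.
Track C: 7, -14, ?, -56, 112 — geometric, ×-2 each step.
Filling track C at index 3 by its rule yields 28.

28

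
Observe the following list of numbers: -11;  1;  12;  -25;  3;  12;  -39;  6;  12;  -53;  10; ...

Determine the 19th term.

Taking every 3rd term gives 3 separate tracks.
Track A: -11, -25, -39, -53 — arithmetic with common difference −14.
Track B: 1, 3, 6, 10 — the triangular numbers T_1, T_2, ….
Track C: 12, 12, 12 — the constant sequence 12.
The 19th slot belongs to track A; its 7th term is -95.

-95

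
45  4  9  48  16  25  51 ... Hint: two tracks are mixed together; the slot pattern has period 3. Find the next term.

36

Reading positions in blocks of 3 reveals the pattern ABB — 2 tracks woven together.
Track A: 45, 48, 51. Adding 3 each time.
Track B: 4, 9, 16, 25. Consecutive squares n² from n = 2.
The 8th slot belongs to track B; its 5th term is 36.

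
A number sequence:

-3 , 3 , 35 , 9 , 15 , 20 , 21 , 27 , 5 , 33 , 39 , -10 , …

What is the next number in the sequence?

45

Positions follow the repeating pattern AAB; grouping by letter gives 2 tracks.
Stream A: -3, 3, 9, 15, 21, 27, 33, 39. Arithmetic with common difference +6.
Stream B: 35, 20, 5, -10. Subtracting 15 each time.
Term 13 comes from stream A (its 9th entry): 45.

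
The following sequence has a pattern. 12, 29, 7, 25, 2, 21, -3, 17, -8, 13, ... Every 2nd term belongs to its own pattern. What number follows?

-13

Positions 1, 3, 5, … form one subsequence and positions 2, 4, 6, … form another.
Track A: 12, 7, 2, -3, -8. Linear: a_n = 17 − 5·n.
Track B: 29, 25, 21, 17, 13. Arithmetic with common difference −4.
Position 11 → track A, term 6 = -13.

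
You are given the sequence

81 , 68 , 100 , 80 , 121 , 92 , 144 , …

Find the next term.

104

Split by position mod 2 into 2 tracks.
Stream A: 81, 100, 121, 144 — the squares 9², 10², 11², ….
Stream B: 68, 80, 92 — arithmetic, step +12.
Position 8 → stream B, term 4 = 104.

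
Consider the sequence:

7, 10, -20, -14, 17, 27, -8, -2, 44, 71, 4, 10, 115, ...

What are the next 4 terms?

Reading positions in blocks of 4 reveals the pattern AABB — 2 tracks woven together.
Stream A = 7, 10, 17, 27, 44, 71, 115: a Fibonacci-like recurrence a_n = a_{n-1} + a_{n-2}.
Stream B = -20, -14, -8, -2, 4, 10: arithmetic, step +6.
Position 14 → stream A, term 8 = 186.
Position 15 falls in stream B as its term 7, giving 16.
Term 16 comes from stream B (its 8th entry): 22.
The 17th slot belongs to stream A; its 9th term is 301.

186, 16, 22, 301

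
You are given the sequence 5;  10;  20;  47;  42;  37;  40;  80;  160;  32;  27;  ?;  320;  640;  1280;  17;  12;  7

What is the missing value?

Reading positions in blocks of 6 reveals the pattern AAABBB — 2 tracks woven together.
Track A: 5, 10, 20, 40, 80, 160, 320, 640, 1280 — multiplying by 2 each time.
Track B: 47, 42, 37, 32, 27, ?, 17, 12, 7 — linear: a_n = 52 − 5·n.
Filling track B at index 6 by its rule yields 22.

22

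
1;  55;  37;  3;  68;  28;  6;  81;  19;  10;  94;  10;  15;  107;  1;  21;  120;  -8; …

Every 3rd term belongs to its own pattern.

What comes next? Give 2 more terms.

The terms cycle through 3 interleaved subsequences.
Track A: 1, 3, 6, 10, 15, 21 (triangular numbers n(n+1)/2 for n = 1, 2, …).
Track B: 55, 68, 81, 94, 107, 120 (arithmetic, step +13).
Track C: 37, 28, 19, 10, 1, -8 (arithmetic with common difference −9).
Position 19 → track A, term 7 = 28.
The 20th slot belongs to track B; its 7th term is 133.

28, 133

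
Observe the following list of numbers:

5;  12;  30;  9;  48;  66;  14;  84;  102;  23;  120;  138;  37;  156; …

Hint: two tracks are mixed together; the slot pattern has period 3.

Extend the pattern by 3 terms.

174, 60, 192

Reading positions in blocks of 3 reveals the pattern ABB — 2 tracks woven together.
Track A: 5, 9, 14, 23, 37 — each term equals the sum of the previous two.
Track B: 12, 30, 48, 66, 84, 102, 120, 138, 156 — arithmetic, step +18.
Position 15 → track B, term 10 = 174.
The 16th slot belongs to track A; its 6th term is 60.
Position 17 falls in track B as its term 11, giving 192.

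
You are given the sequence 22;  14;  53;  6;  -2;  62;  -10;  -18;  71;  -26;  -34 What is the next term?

80

The slot pattern repeats as AAB (period 3), so there are 2 interleaved tracks.
Subsequence A is 22, 14, 6, -2, -10, -18, -26, -34, which is subtracting 8 each time.
Subsequence B is 53, 62, 71, which is arithmetic with common difference +9.
Position 12 falls in subsequence B as its term 4, giving 80.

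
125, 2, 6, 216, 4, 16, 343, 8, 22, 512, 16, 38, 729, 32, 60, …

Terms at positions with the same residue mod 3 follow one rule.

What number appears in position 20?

Split by position mod 3 into 3 tracks.
Track A: 125, 216, 343, 512, 729 (perfect cubes starting at 5³).
Track B: 2, 4, 8, 16, 32 (geometric with ratio 2).
Track C: 6, 16, 22, 38, 60 (a Fibonacci-like recurrence a_n = a_{n-1} + a_{n-2}).
Term 20 comes from track B (its 7th entry): 128.

128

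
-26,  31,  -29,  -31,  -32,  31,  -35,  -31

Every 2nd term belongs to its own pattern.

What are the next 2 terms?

The terms cycle through 2 interleaved subsequences.
Stream A = -26, -29, -32, -35: linear: a_n = -23 − 3·n.
Stream B = 31, -31, 31, -31: the oscillation 31·(−1)^(n+1).
The 9th slot belongs to stream A; its 5th term is -38.
Position 10 falls in stream B as its term 5, giving 31.

-38, 31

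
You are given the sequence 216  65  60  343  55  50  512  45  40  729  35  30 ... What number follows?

1000

Positions follow the repeating pattern ABB; grouping by letter gives 2 tracks.
Track A = 216, 343, 512, 729: consecutive cubes n³ from n = 6.
Track B = 65, 60, 55, 50, 45, 40, 35, 30: subtracting 5 each time.
Position 13 → track A, term 5 = 1000.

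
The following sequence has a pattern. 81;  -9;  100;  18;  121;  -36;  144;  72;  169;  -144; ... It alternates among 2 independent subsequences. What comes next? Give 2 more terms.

The terms cycle through 2 interleaved subsequences.
Stream A is 81, 100, 121, 144, 169, which is consecutive squares n² from n = 9.
Stream B is -9, 18, -36, 72, -144, which is multiplying by -2 each time.
Position 11 → stream A, term 6 = 196.
The 12th slot belongs to stream B; its 6th term is 288.

196, 288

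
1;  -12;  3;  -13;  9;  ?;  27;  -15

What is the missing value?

-14

The terms cycle through 2 interleaved subsequences.
Track A: 1, 3, 9, 27 (successive powers of 3).
Track B: -12, -13, ?, -15 (subtracting 1 each time).
Filling track B at index 3 by its rule yields -14.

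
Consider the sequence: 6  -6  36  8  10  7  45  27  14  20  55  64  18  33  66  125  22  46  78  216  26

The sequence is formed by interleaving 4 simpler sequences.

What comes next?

59

The terms cycle through 4 interleaved subsequences.
Stream A = 6, 10, 14, 18, 22, 26: linear: a_n = 2 + 4·n.
Stream B = -6, 7, 20, 33, 46: linear: a_n = -19 + 13·n.
Stream C = 36, 45, 55, 66, 78: triangular numbers n(n+1)/2 for n = 8, 9, ….
Stream D = 8, 27, 64, 125, 216: consecutive cubes n³ from n = 2.
The 22nd slot belongs to stream B; its 6th term is 59.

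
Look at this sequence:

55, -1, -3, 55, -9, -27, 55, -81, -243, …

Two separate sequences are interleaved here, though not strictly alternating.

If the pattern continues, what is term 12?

The slot pattern repeats as ABB (period 3), so there are 2 interleaved tracks.
Track A: 55, 55, 55. Constant 55.
Track B: -1, -3, -9, -27, -81, -243. Geometric with ratio 3.
Term 12 comes from track B (its 8th entry): -2187.

-2187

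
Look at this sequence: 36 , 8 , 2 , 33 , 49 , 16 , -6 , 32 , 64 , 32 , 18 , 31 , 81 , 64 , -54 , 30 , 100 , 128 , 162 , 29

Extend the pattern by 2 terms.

The terms cycle through 4 interleaved subsequences.
Track A: 36, 49, 64, 81, 100 (the squares 6², 7², 8², …).
Track B: 8, 16, 32, 64, 128 (successive powers of 2).
Track C: 2, -6, 18, -54, 162 (geometric, ×-3 each step).
Track D: 33, 32, 31, 30, 29 (subtracting 1 each time).
The 21st slot belongs to track A; its 6th term is 121.
The 22nd slot belongs to track B; its 6th term is 256.

121, 256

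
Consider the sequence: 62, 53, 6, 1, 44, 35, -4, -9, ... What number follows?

26

The slot pattern repeats as AABB (period 4), so there are 2 interleaved tracks.
Track A is 62, 53, 44, 35, which is arithmetic with common difference −9.
Track B is 6, 1, -4, -9, which is arithmetic, step −5.
The 9th slot belongs to track A; its 5th term is 26.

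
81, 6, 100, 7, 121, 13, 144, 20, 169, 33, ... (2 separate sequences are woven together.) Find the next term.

196

Split by position mod 2 into 2 tracks.
Subsequence A: 81, 100, 121, 144, 169 (perfect squares starting at 9²).
Subsequence B: 6, 7, 13, 20, 33 (a Fibonacci-like recurrence a_n = a_{n-1} + a_{n-2}).
The 11th slot belongs to subsequence A; its 6th term is 196.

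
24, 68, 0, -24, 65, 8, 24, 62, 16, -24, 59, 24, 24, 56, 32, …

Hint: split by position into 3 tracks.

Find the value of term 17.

53

Split by position mod 3: positions 1, 4, 7, … form one track, and each other residue class forms its own.
Stream A: 24, -24, 24, -24, 24. Oscillating between 24 and -24.
Stream B: 68, 65, 62, 59, 56. Linear: a_n = 71 − 3·n.
Stream C: 0, 8, 16, 24, 32. Linear: a_n = -8 + 8·n.
The 17th slot belongs to stream B; its 6th term is 53.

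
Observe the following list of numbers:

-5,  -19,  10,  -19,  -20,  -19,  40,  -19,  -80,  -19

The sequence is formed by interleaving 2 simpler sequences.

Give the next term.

160

Split by position mod 2 into 2 tracks.
Subsequence A = -5, 10, -20, 40, -80: geometric with ratio -2.
Subsequence B = -19, -19, -19, -19, -19: the constant sequence -19.
The 11th slot belongs to subsequence A; its 6th term is 160.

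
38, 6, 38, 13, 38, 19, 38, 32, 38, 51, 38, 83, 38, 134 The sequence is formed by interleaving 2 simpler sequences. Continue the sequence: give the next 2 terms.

38, 217

Taking every 2nd term gives 2 separate tracks.
Subsequence A: 38, 38, 38, 38, 38, 38, 38. Constant 38.
Subsequence B: 6, 13, 19, 32, 51, 83, 134. A Fibonacci-like recurrence a_n = a_{n-1} + a_{n-2}.
Term 15 comes from subsequence A (its 8th entry): 38.
The 16th slot belongs to subsequence B; its 8th term is 217.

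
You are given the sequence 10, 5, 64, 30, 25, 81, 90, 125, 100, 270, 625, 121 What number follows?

810

Read the sequence 3 terms at a time; column i is its own pattern.
Track A is 10, 30, 90, 270, which is geometric with ratio 3.
Track B is 5, 25, 125, 625, which is powers of 5.
Track C is 64, 81, 100, 121, which is the squares 8², 9², 10², ….
Position 13 falls in track A as its term 5, giving 810.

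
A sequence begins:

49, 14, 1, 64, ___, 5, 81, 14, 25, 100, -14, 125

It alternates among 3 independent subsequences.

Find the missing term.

-14

Read the sequence 3 terms at a time; column i is its own pattern.
Track A is 49, 64, 81, 100, which is consecutive squares n² from n = 7.
Track B is 14, ?, 14, -14, which is alternating ±14.
Track C is 1, 5, 25, 125, which is powers 5^0, 5^1, 5^2, ….
So the missing entry in track B is -14.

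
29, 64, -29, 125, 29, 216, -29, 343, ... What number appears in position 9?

Odd-indexed and even-indexed terms follow separate rules.
Track A: 29, -29, 29, -29. Oscillating between 29 and -29.
Track B: 64, 125, 216, 343. The cubes 4³, 5³, 6³, ….
Position 9 → track A, term 5 = 29.

29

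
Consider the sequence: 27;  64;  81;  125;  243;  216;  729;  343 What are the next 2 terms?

2187, 512

Taking every 2nd term gives 2 separate tracks.
Stream A = 27, 81, 243, 729: successive powers of 3.
Stream B = 64, 125, 216, 343: perfect cubes starting at 4³.
Position 9 falls in stream A as its term 5, giving 2187.
Position 10 → stream B, term 5 = 512.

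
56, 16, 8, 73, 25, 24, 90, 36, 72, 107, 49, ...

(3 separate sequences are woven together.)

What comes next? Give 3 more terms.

The terms cycle through 3 interleaved subsequences.
Subsequence A is 56, 73, 90, 107, which is arithmetic, step +17.
Subsequence B is 16, 25, 36, 49, which is consecutive squares n² from n = 4.
Subsequence C is 8, 24, 72, which is multiplying by 3 each time.
Position 12 falls in subsequence C as its term 4, giving 216.
Term 13 comes from subsequence A (its 5th entry): 124.
The 14th slot belongs to subsequence B; its 5th term is 64.

216, 124, 64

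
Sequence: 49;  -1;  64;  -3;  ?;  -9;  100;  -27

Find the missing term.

Taking every 2nd term gives 2 separate tracks.
Stream A: 49, 64, ?, 100 (consecutive squares n² from n = 7).
Stream B: -1, -3, -9, -27 (a geometric progression (common ratio 3)).
Stream A's pattern makes the blank 81.

81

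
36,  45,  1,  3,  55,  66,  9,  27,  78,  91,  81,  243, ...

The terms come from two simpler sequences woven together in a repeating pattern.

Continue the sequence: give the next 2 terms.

Reading positions in blocks of 4 reveals the pattern AABB — 2 tracks woven together.
Stream A: 36, 45, 55, 66, 78, 91 (triangular numbers starting at T_8).
Stream B: 1, 3, 9, 27, 81, 243 (successive powers of 3).
Position 13 → stream A, term 7 = 105.
Position 14 falls in stream A as its term 8, giving 120.

105, 120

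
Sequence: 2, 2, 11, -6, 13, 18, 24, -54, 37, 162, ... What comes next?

Taking every 2nd term gives 2 separate tracks.
Subsequence A: 2, 11, 13, 24, 37 — a Fibonacci-like recurrence a_n = a_{n-1} + a_{n-2}.
Subsequence B: 2, -6, 18, -54, 162 — geometric with ratio -3.
Term 11 comes from subsequence A (its 6th entry): 61.

61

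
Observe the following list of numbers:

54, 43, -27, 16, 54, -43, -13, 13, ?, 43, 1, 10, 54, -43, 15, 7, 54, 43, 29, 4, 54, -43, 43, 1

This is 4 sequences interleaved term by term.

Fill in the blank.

Read the sequence 4 terms at a time; column i is its own pattern.
Subsequence A: 54, 54, ?, 54, 54, 54 — the constant sequence 54.
Subsequence B: 43, -43, 43, -43, 43, -43 — alternating ±43.
Subsequence C: -27, -13, 1, 15, 29, 43 — arithmetic, step +14.
Subsequence D: 16, 13, 10, 7, 4, 1 — arithmetic, step −3.
Filling subsequence A at index 3 by its rule yields 54.

54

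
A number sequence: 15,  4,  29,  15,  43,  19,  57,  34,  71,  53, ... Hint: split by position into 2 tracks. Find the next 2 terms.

Odd-indexed and even-indexed terms follow separate rules.
Track A: 15, 29, 43, 57, 71 (arithmetic with common difference +14).
Track B: 4, 15, 19, 34, 53 (a Fibonacci-like recurrence a_n = a_{n-1} + a_{n-2}).
Position 11 falls in track A as its term 6, giving 85.
The 12th slot belongs to track B; its 6th term is 87.

85, 87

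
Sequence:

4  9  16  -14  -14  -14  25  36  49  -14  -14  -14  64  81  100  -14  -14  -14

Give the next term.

The slot pattern repeats as AAABBB (period 6), so there are 2 interleaved tracks.
Subsequence A: 4, 9, 16, 25, 36, 49, 64, 81, 100 (the squares 2², 3², 4², …).
Subsequence B: -14, -14, -14, -14, -14, -14, -14, -14, -14 (constant -14).
Position 19 → subsequence A, term 10 = 121.

121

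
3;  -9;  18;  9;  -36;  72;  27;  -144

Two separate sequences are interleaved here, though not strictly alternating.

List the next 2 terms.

288, 81

Reading positions in blocks of 3 reveals the pattern ABB — 2 tracks woven together.
Track A: 3, 9, 27 — successive powers of 3.
Track B: -9, 18, -36, 72, -144 — geometric with ratio -2.
Position 9 falls in track B as its term 6, giving 288.
Position 10 falls in track A as its term 4, giving 81.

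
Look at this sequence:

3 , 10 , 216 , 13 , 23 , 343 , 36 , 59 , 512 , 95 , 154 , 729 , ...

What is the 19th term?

1707

Positions follow the repeating pattern AAB; grouping by letter gives 2 tracks.
Stream A = 3, 10, 13, 23, 36, 59, 95, 154: Fibonacci-style (each term is the sum of the two before it).
Stream B = 216, 343, 512, 729: the cubes 6³, 7³, 8³, ….
Term 19 comes from stream A (its 13th entry): 1707.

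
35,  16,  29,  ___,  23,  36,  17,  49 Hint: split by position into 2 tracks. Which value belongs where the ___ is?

25

Odd-indexed and even-indexed terms follow separate rules.
Track A is 35, 29, 23, 17, which is linear: a_n = 41 − 6·n.
Track B is 16, ?, 36, 49, which is consecutive squares n² from n = 4.
Filling track B at index 2 by its rule yields 25.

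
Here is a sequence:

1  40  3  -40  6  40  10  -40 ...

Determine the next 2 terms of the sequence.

Odd-indexed and even-indexed terms follow separate rules.
Track A = 1, 3, 6, 10: triangular numbers starting at T_1.
Track B = 40, -40, 40, -40: the oscillation 40·(−1)^(n+1).
The 9th slot belongs to track A; its 5th term is 15.
Position 10 falls in track B as its term 5, giving 40.

15, 40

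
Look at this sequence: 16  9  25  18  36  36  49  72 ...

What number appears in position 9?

64

The terms cycle through 2 interleaved subsequences.
Track A: 16, 25, 36, 49. Consecutive squares n² from n = 4.
Track B: 9, 18, 36, 72. A geometric progression (common ratio 2).
Position 9 → track A, term 5 = 64.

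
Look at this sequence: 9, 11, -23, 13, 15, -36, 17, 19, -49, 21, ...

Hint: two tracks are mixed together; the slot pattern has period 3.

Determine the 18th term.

-88

Reading positions in blocks of 3 reveals the pattern AAB — 2 tracks woven together.
Stream A is 9, 11, 13, 15, 17, 19, 21, which is arithmetic, step +2.
Stream B is -23, -36, -49, which is subtracting 13 each time.
Position 18 falls in stream B as its term 6, giving -88.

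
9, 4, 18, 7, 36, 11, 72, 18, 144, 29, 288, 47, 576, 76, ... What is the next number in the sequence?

Split by position mod 2 into 2 tracks.
Subsequence A = 9, 18, 36, 72, 144, 288, 576: geometric with ratio 2.
Subsequence B = 4, 7, 11, 18, 29, 47, 76: each term equals the sum of the previous two.
Position 15 → subsequence A, term 8 = 1152.

1152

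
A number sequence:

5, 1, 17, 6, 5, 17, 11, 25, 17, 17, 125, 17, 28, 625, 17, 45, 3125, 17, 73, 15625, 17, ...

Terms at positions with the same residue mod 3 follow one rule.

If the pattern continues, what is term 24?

The terms cycle through 3 interleaved subsequences.
Subsequence A = 5, 6, 11, 17, 28, 45, 73: a Fibonacci-like recurrence a_n = a_{n-1} + a_{n-2}.
Subsequence B = 1, 5, 25, 125, 625, 3125, 15625: powers 5^0, 5^1, 5^2, ….
Subsequence C = 17, 17, 17, 17, 17, 17, 17: the constant sequence 17.
The 24th slot belongs to subsequence C; its 8th term is 17.

17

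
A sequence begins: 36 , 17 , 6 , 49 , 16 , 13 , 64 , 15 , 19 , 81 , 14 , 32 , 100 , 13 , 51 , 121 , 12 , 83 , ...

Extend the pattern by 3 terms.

Split by position mod 3 into 3 tracks.
Subsequence A: 36, 49, 64, 81, 100, 121 (consecutive squares n² from n = 6).
Subsequence B: 17, 16, 15, 14, 13, 12 (arithmetic with common difference −1).
Subsequence C: 6, 13, 19, 32, 51, 83 (a Fibonacci-like recurrence a_n = a_{n-1} + a_{n-2}).
Term 19 comes from subsequence A (its 7th entry): 144.
Position 20 → subsequence B, term 7 = 11.
Term 21 comes from subsequence C (its 7th entry): 134.

144, 11, 134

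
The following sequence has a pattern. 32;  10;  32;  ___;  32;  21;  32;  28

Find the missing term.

Split by position mod 2 into 2 tracks.
Stream A is 32, 32, 32, 32, which is always 32.
Stream B is 10, ?, 21, 28, which is the triangular numbers T_4, T_5, ….
So the missing entry in stream B is 15.

15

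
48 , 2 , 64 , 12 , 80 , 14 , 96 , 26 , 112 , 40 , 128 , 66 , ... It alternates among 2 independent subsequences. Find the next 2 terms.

144, 106

Taking every 2nd term gives 2 separate tracks.
Stream A = 48, 64, 80, 96, 112, 128: adding 16 each time.
Stream B = 2, 12, 14, 26, 40, 66: each term equals the sum of the previous two.
Position 13 falls in stream A as its term 7, giving 144.
Term 14 comes from stream B (its 7th entry): 106.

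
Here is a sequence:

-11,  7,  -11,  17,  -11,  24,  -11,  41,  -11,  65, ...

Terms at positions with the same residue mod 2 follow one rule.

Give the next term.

Positions 1, 3, 5, … form one subsequence and positions 2, 4, 6, … form another.
Track A: -11, -11, -11, -11, -11 — always -11.
Track B: 7, 17, 24, 41, 65 — Fibonacci-style (each term is the sum of the two before it).
Position 11 falls in track A as its term 6, giving -11.

-11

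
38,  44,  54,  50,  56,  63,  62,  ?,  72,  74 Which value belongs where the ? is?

The slot pattern repeats as AAB (period 3), so there are 2 interleaved tracks.
Subsequence A is 38, 44, 50, 56, 62, ?, 74, which is linear: a_n = 32 + 6·n.
Subsequence B is 54, 63, 72, which is arithmetic with common difference +9.
So the missing entry in subsequence A is 68.

68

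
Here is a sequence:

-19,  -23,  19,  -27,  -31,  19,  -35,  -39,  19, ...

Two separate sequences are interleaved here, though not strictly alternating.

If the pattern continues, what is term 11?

Reading positions in blocks of 3 reveals the pattern AAB — 2 tracks woven together.
Subsequence A: -19, -23, -27, -31, -35, -39 (linear: a_n = -15 − 4·n).
Subsequence B: 19, 19, 19 (constant 19).
Position 11 → subsequence A, term 8 = -47.

-47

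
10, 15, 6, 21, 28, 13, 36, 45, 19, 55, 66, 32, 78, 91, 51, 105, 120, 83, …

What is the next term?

136

Positions follow the repeating pattern AAB; grouping by letter gives 2 tracks.
Subsequence A = 10, 15, 21, 28, 36, 45, 55, 66, 78, 91, 105, 120: triangular numbers starting at T_4.
Subsequence B = 6, 13, 19, 32, 51, 83: each term equals the sum of the previous two.
The 19th slot belongs to subsequence A; its 13th term is 136.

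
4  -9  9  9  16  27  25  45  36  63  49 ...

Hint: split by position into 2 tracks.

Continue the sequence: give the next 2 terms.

Odd-indexed and even-indexed terms follow separate rules.
Track A: 4, 9, 16, 25, 36, 49. The squares 2², 3², 4², ….
Track B: -9, 9, 27, 45, 63. Linear: a_n = -27 + 18·n.
Term 12 comes from track B (its 6th entry): 81.
Term 13 comes from track A (its 7th entry): 64.

81, 64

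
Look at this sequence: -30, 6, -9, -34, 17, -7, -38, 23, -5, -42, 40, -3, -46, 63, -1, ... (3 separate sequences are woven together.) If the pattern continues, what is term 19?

-54

Split by position mod 3 into 3 tracks.
Stream A is -30, -34, -38, -42, -46, which is subtracting 4 each time.
Stream B is 6, 17, 23, 40, 63, which is each term equals the sum of the previous two.
Stream C is -9, -7, -5, -3, -1, which is adding 2 each time.
Term 19 comes from stream A (its 7th entry): -54.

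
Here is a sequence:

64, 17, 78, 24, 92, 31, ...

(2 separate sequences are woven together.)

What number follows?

106

Odd-indexed and even-indexed terms follow separate rules.
Stream A: 64, 78, 92. Arithmetic, step +14.
Stream B: 17, 24, 31. Adding 7 each time.
Term 7 comes from stream A (its 4th entry): 106.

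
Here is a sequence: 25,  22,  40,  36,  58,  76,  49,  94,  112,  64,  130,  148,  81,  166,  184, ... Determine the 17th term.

202

Reading positions in blocks of 3 reveals the pattern ABB — 2 tracks woven together.
Track A: 25, 36, 49, 64, 81. Consecutive squares n² from n = 5.
Track B: 22, 40, 58, 76, 94, 112, 130, 148, 166, 184. Linear: a_n = 4 + 18·n.
Term 17 comes from track B (its 11th entry): 202.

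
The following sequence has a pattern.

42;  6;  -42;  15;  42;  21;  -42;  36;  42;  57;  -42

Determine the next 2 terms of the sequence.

93, 42

Positions 1, 3, 5, … form one subsequence and positions 2, 4, 6, … form another.
Track A: 42, -42, 42, -42, 42, -42 (oscillating between 42 and -42).
Track B: 6, 15, 21, 36, 57 (a Fibonacci-like recurrence a_n = a_{n-1} + a_{n-2}).
The 12th slot belongs to track B; its 6th term is 93.
Position 13 falls in track A as its term 7, giving 42.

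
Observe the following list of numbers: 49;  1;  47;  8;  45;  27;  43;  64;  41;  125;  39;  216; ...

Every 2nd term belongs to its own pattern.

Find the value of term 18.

729

Split by position mod 2 into 2 tracks.
Subsequence A = 49, 47, 45, 43, 41, 39: arithmetic, step −2.
Subsequence B = 1, 8, 27, 64, 125, 216: consecutive cubes n³ from n = 1.
Term 18 comes from subsequence B (its 9th entry): 729.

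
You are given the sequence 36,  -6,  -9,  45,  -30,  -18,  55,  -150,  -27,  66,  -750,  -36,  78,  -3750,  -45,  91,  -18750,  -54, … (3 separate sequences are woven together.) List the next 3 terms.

Split by position mod 3: positions 1, 4, 7, … form one track, and each other residue class forms its own.
Track A: 36, 45, 55, 66, 78, 91. The triangular numbers T_8, T_9, ….
Track B: -6, -30, -150, -750, -3750, -18750. Multiplying by 5 each time.
Track C: -9, -18, -27, -36, -45, -54. Linear: a_n = −9·n.
Term 19 comes from track A (its 7th entry): 105.
The 20th slot belongs to track B; its 7th term is -93750.
Position 21 falls in track C as its term 7, giving -63.

105, -93750, -63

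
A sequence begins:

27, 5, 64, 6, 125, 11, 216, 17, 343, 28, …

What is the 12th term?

Positions 1, 3, 5, … form one subsequence and positions 2, 4, 6, … form another.
Track A is 27, 64, 125, 216, 343, which is perfect cubes starting at 3³.
Track B is 5, 6, 11, 17, 28, which is each term equals the sum of the previous two.
Position 12 → track B, term 6 = 45.

45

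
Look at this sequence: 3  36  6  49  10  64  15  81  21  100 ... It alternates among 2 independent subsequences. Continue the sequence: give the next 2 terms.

28, 121

Taking every 2nd term gives 2 separate tracks.
Subsequence A: 3, 6, 10, 15, 21 — the triangular numbers T_2, T_3, ….
Subsequence B: 36, 49, 64, 81, 100 — perfect squares starting at 6².
Term 11 comes from subsequence A (its 6th entry): 28.
Term 12 comes from subsequence B (its 6th entry): 121.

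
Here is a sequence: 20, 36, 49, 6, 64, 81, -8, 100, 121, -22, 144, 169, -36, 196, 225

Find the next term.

-50

Reading positions in blocks of 3 reveals the pattern ABB — 2 tracks woven together.
Track A is 20, 6, -8, -22, -36, which is linear: a_n = 34 − 14·n.
Track B is 36, 49, 64, 81, 100, 121, 144, 169, 196, 225, which is consecutive squares n² from n = 6.
Position 16 → track A, term 6 = -50.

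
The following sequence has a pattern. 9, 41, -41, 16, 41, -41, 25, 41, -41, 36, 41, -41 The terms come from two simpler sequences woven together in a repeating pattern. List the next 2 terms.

Positions follow the repeating pattern ABB; grouping by letter gives 2 tracks.
Stream A: 9, 16, 25, 36 (perfect squares starting at 3²).
Stream B: 41, -41, 41, -41, 41, -41, 41, -41 (oscillating between 41 and -41).
Position 13 falls in stream A as its term 5, giving 49.
Term 14 comes from stream B (its 9th entry): 41.

49, 41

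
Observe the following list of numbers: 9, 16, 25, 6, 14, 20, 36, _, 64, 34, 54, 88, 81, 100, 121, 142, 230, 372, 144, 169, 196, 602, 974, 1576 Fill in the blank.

The slot pattern repeats as AAABBB (period 6), so there are 2 interleaved tracks.
Track A = 9, 16, 25, 36, ?, 64, 81, 100, 121, 144, 169, 196: perfect squares starting at 3².
Track B = 6, 14, 20, 34, 54, 88, 142, 230, 372, 602, 974, 1576: each term equals the sum of the previous two.
Filling track A at index 5 by its rule yields 49.

49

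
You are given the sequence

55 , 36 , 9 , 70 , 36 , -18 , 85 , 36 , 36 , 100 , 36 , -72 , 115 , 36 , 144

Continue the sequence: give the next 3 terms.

Taking every 3rd term gives 3 separate tracks.
Subsequence A is 55, 70, 85, 100, 115, which is arithmetic with common difference +15.
Subsequence B is 36, 36, 36, 36, 36, which is the constant sequence 36.
Subsequence C is 9, -18, 36, -72, 144, which is multiplying by -2 each time.
The 16th slot belongs to subsequence A; its 6th term is 130.
The 17th slot belongs to subsequence B; its 6th term is 36.
The 18th slot belongs to subsequence C; its 6th term is -288.

130, 36, -288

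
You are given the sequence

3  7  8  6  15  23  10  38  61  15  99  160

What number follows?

Positions follow the repeating pattern ABB; grouping by letter gives 2 tracks.
Track A = 3, 6, 10, 15: triangular numbers starting at T_2.
Track B = 7, 8, 15, 23, 38, 61, 99, 160: a Fibonacci-like recurrence a_n = a_{n-1} + a_{n-2}.
Position 13 → track A, term 5 = 21.

21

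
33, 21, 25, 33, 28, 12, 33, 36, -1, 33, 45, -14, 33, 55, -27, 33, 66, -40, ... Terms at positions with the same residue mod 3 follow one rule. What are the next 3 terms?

33, 78, -53

Split by position mod 3 into 3 tracks.
Stream A: 33, 33, 33, 33, 33, 33 — constant 33.
Stream B: 21, 28, 36, 45, 55, 66 — the triangular numbers T_6, T_7, ….
Stream C: 25, 12, -1, -14, -27, -40 — arithmetic, step −13.
Term 19 comes from stream A (its 7th entry): 33.
The 20th slot belongs to stream B; its 7th term is 78.
The 21st slot belongs to stream C; its 7th term is -53.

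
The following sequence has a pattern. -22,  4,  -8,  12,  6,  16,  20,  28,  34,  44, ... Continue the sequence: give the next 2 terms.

48, 72

The terms cycle through 2 interleaved subsequences.
Track A = -22, -8, 6, 20, 34: arithmetic, step +14.
Track B = 4, 12, 16, 28, 44: Fibonacci-style (each term is the sum of the two before it).
Term 11 comes from track A (its 6th entry): 48.
Term 12 comes from track B (its 6th entry): 72.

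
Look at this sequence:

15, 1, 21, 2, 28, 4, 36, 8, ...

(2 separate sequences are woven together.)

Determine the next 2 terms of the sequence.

45, 16

Positions 1, 3, 5, … form one subsequence and positions 2, 4, 6, … form another.
Subsequence A: 15, 21, 28, 36 — triangular numbers n(n+1)/2 for n = 5, 6, ….
Subsequence B: 1, 2, 4, 8 — powers 2^0, 2^1, 2^2, ….
Position 9 falls in subsequence A as its term 5, giving 45.
The 10th slot belongs to subsequence B; its 5th term is 16.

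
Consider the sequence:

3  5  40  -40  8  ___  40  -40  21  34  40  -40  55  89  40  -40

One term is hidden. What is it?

The slot pattern repeats as AABB (period 4), so there are 2 interleaved tracks.
Stream A is 3, 5, 8, ?, 21, 34, 55, 89, which is Fibonacci-style (each term is the sum of the two before it).
Stream B is 40, -40, 40, -40, 40, -40, 40, -40, which is alternating ±40.
Filling stream A at index 4 by its rule yields 13.

13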